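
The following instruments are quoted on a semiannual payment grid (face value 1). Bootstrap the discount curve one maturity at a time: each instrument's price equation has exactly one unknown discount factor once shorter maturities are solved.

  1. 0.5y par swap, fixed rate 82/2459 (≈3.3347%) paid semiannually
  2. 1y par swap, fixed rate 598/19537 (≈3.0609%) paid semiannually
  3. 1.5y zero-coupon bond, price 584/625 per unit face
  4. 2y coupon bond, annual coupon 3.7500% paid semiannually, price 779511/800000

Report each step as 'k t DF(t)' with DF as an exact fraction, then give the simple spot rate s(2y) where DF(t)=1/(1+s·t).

1 1/2 2459/2500
2 1 9701/10000
3 3/2 584/625
4 2 9033/10000
s(2y) = (1/(9033/10000) − 1)/(2) = 967/18066 ≈ 5.3526%

step 1 [0.5y] swap r/2=41/2459: DF=(1 − 41/2459·(0))/(1+41/2459) = 2459/2500 ≈ 0.983600
step 2 [1y] swap r/2=299/19537: DF=(1 − 299/19537·(0.983600))/(1+299/19537) = 9701/10000 ≈ 0.970100
step 3 [1.5y] zero: DF = P = 584/625 ≈ 0.934400
step 4 [2y] bond c/2=3/160: DF=(779511/800000 − 3/160·(0.983600+0.970100+0.934400))/(1+3/160) = 9033/10000 ≈ 0.903300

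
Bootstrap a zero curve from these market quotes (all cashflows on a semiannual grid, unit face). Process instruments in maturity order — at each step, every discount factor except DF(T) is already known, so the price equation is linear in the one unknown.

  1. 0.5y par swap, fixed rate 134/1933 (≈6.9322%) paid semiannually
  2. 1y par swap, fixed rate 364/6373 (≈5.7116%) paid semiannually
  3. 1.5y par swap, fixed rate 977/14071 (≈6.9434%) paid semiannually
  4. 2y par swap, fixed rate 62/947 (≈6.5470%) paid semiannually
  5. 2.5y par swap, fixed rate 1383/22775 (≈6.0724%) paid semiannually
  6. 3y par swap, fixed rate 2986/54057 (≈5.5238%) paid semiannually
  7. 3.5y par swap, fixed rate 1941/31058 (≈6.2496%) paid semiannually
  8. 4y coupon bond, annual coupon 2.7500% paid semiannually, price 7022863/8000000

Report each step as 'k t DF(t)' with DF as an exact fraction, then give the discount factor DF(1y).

step 1 [0.5y] swap r/2=67/1933: DF=(1 − 67/1933·(0))/(1+67/1933) = 1933/2000 ≈ 0.966500
step 2 [1y] swap r/2=182/6373: DF=(1 − 182/6373·(0.966500))/(1+182/6373) = 4727/5000 ≈ 0.945400
step 3 [1.5y] swap r/2=977/28142: DF=(1 − 977/28142·(0.966500+0.945400))/(1+977/28142) = 9023/10000 ≈ 0.902300
step 4 [2y] swap r/2=31/947: DF=(1 − 31/947·(0.966500+0.945400+0.902300))/(1+31/947) = 8791/10000 ≈ 0.879100
step 5 [2.5y] swap r/2=1383/45550: DF=(1 − 1383/45550·(0.966500+0.945400+0.902300+0.879100))/(1+1383/45550) = 8617/10000 ≈ 0.861700
step 6 [3y] swap r/2=1493/54057: DF=(1 − 1493/54057·(0.966500+0.945400+0.902300+0.879100+0.861700))/(1+1493/54057) = 8507/10000 ≈ 0.850700
step 7 [3.5y] swap r/2=1941/62116: DF=(1 − 1941/62116·(0.966500+0.945400+0.902300+0.879100+0.861700+0.850700))/(1+1941/62116) = 8059/10000 ≈ 0.805900
step 8 [4y] bond c/2=11/800: DF=(7022863/8000000 − 11/800·(0.966500+0.945400+0.902300+0.879100+0.861700+0.850700+0.805900))/(1+11/800) = 7817/10000 ≈ 0.781700

1 1/2 1933/2000
2 1 4727/5000
3 3/2 9023/10000
4 2 8791/10000
5 5/2 8617/10000
6 3 8507/10000
7 7/2 8059/10000
8 4 7817/10000
DF(1y) = 4727/5000 ≈ 0.945400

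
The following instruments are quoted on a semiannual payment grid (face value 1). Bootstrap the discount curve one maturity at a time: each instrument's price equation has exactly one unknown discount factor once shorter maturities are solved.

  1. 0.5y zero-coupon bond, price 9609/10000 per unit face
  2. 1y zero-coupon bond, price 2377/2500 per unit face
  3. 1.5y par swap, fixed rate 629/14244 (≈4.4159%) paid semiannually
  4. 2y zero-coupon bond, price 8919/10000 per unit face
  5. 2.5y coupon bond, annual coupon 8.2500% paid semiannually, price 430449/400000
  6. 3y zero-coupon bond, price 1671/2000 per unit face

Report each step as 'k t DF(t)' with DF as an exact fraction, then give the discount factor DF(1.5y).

step 1 [0.5y] zero: DF = P = 9609/10000 ≈ 0.960900
step 2 [1y] zero: DF = P = 2377/2500 ≈ 0.950800
step 3 [1.5y] swap r/2=629/28488: DF=(1 − 629/28488·(0.960900+0.950800))/(1+629/28488) = 9371/10000 ≈ 0.937100
step 4 [2y] zero: DF = P = 8919/10000 ≈ 0.891900
step 5 [2.5y] bond c/2=33/800: DF=(430449/400000 − 33/800·(0.960900+0.950800+0.937100+0.891900))/(1+33/800) = 8853/10000 ≈ 0.885300
step 6 [3y] zero: DF = P = 1671/2000 ≈ 0.835500

1 1/2 9609/10000
2 1 2377/2500
3 3/2 9371/10000
4 2 8919/10000
5 5/2 8853/10000
6 3 1671/2000
DF(1.5y) = 9371/10000 ≈ 0.937100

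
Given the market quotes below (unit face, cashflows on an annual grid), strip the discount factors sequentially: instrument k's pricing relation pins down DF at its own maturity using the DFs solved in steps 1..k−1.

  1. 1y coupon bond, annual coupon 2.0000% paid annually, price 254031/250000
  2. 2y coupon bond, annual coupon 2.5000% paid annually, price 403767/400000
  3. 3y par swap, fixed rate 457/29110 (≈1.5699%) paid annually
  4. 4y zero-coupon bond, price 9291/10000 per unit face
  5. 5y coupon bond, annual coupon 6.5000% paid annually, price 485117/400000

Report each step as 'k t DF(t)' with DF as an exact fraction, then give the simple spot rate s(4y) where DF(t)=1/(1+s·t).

step 1 [1y] bond c/1=1/50: DF=(254031/250000 − 1/50·(0))/(1+1/50) = 4981/5000 ≈ 0.996200
step 2 [2y] bond c/1=1/40: DF=(403767/400000 − 1/40·(0.996200))/(1+1/40) = 1921/2000 ≈ 0.960500
step 3 [3y] swap r/1=457/29110: DF=(1 − 457/29110·(0.996200+0.960500))/(1+457/29110) = 9543/10000 ≈ 0.954300
step 4 [4y] zero: DF = P = 9291/10000 ≈ 0.929100
step 5 [5y] bond c/1=13/200: DF=(485117/400000 − 13/200·(0.996200+0.960500+0.954300+0.929100))/(1+13/200) = 2261/2500 ≈ 0.904400

1 1 4981/5000
2 2 1921/2000
3 3 9543/10000
4 4 9291/10000
5 5 2261/2500
s(4y) = (1/(9291/10000) − 1)/(4) = 709/37164 ≈ 1.9078%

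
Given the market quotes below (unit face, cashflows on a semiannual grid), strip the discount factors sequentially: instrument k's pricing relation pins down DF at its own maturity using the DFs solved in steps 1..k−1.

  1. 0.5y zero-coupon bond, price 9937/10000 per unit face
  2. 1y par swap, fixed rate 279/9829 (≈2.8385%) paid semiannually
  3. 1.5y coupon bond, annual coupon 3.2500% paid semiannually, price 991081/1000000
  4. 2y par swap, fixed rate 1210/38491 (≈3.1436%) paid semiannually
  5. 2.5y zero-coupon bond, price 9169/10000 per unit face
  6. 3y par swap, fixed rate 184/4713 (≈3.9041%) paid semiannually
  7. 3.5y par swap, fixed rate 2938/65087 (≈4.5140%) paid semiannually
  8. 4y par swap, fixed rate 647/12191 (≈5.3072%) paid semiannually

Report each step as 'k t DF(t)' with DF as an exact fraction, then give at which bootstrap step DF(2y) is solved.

step 1 [0.5y] zero: DF = P = 9937/10000 ≈ 0.993700
step 2 [1y] swap r/2=279/19658: DF=(1 − 279/19658·(0.993700))/(1+279/19658) = 9721/10000 ≈ 0.972100
step 3 [1.5y] bond c/2=13/800: DF=(991081/1000000 − 13/800·(0.993700+0.972100))/(1+13/800) = 4719/5000 ≈ 0.943800
step 4 [2y] swap r/2=605/38491: DF=(1 − 605/38491·(0.993700+0.972100+0.943800))/(1+605/38491) = 1879/2000 ≈ 0.939500
step 5 [2.5y] zero: DF = P = 9169/10000 ≈ 0.916900
step 6 [3y] swap r/2=92/4713: DF=(1 − 92/4713·(0.993700+0.972100+0.943800+0.939500+0.916900))/(1+92/4713) = 556/625 ≈ 0.889600
step 7 [3.5y] swap r/2=1469/65087: DF=(1 − 1469/65087·(0.993700+0.972100+0.943800+0.939500+0.916900+0.889600))/(1+1469/65087) = 8531/10000 ≈ 0.853100
step 8 [4y] swap r/2=647/24382: DF=(1 − 647/24382·(0.993700+0.972100+0.943800+0.939500+0.916900+0.889600+0.853100))/(1+647/24382) = 8059/10000 ≈ 0.805900

1 1/2 9937/10000
2 1 9721/10000
3 3/2 4719/5000
4 2 1879/2000
5 5/2 9169/10000
6 3 556/625
7 7/2 8531/10000
8 4 8059/10000
DF(2y) is solved at step 4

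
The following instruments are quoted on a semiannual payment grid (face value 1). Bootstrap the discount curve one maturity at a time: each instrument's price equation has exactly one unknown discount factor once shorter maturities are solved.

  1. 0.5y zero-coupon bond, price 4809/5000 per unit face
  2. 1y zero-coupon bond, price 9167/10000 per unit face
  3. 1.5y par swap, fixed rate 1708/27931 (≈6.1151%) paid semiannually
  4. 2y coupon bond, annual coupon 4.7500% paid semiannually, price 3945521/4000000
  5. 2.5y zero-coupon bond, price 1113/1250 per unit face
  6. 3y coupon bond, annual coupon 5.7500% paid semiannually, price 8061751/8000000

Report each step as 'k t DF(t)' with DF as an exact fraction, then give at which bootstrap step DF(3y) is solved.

1 1/2 4809/5000
2 1 9167/10000
3 3/2 4573/5000
4 2 8987/10000
5 5/2 1113/1250
6 3 1703/2000
DF(3y) is solved at step 6

step 1 [0.5y] zero: DF = P = 4809/5000 ≈ 0.961800
step 2 [1y] zero: DF = P = 9167/10000 ≈ 0.916700
step 3 [1.5y] swap r/2=854/27931: DF=(1 − 854/27931·(0.961800+0.916700))/(1+854/27931) = 4573/5000 ≈ 0.914600
step 4 [2y] bond c/2=19/800: DF=(3945521/4000000 − 19/800·(0.961800+0.916700+0.914600))/(1+19/800) = 8987/10000 ≈ 0.898700
step 5 [2.5y] zero: DF = P = 1113/1250 ≈ 0.890400
step 6 [3y] bond c/2=23/800: DF=(8061751/8000000 − 23/800·(0.961800+0.916700+0.914600+0.898700+0.890400))/(1+23/800) = 1703/2000 ≈ 0.851500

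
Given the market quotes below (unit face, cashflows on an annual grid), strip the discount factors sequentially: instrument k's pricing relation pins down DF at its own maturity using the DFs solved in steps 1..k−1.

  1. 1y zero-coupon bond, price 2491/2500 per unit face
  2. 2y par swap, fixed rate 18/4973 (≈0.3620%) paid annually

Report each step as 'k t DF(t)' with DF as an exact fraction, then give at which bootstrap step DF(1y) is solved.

step 1 [1y] zero: DF = P = 2491/2500 ≈ 0.996400
step 2 [2y] swap r/1=18/4973: DF=(1 − 18/4973·(0.996400))/(1+18/4973) = 1241/1250 ≈ 0.992800

1 1 2491/2500
2 2 1241/1250
DF(1y) is solved at step 1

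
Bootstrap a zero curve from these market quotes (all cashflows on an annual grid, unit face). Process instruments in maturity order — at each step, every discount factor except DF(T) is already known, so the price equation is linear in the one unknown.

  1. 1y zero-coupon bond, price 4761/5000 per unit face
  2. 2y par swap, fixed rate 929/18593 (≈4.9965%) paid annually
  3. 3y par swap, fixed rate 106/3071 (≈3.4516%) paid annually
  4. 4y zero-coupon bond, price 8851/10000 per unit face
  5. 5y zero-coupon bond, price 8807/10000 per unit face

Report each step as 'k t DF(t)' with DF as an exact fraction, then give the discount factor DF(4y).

step 1 [1y] zero: DF = P = 4761/5000 ≈ 0.952200
step 2 [2y] swap r/1=929/18593: DF=(1 − 929/18593·(0.952200))/(1+929/18593) = 9071/10000 ≈ 0.907100
step 3 [3y] swap r/1=106/3071: DF=(1 − 106/3071·(0.952200+0.907100))/(1+106/3071) = 4523/5000 ≈ 0.904600
step 4 [4y] zero: DF = P = 8851/10000 ≈ 0.885100
step 5 [5y] zero: DF = P = 8807/10000 ≈ 0.880700

1 1 4761/5000
2 2 9071/10000
3 3 4523/5000
4 4 8851/10000
5 5 8807/10000
DF(4y) = 8851/10000 ≈ 0.885100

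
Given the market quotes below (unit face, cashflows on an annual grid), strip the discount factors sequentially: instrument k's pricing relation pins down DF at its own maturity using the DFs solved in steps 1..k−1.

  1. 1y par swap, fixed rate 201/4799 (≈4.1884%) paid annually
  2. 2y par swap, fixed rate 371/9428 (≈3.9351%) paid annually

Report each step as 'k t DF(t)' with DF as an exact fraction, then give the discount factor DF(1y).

1 1 4799/5000
2 2 4629/5000
DF(1y) = 4799/5000 ≈ 0.959800

step 1 [1y] swap r/1=201/4799: DF=(1 − 201/4799·(0))/(1+201/4799) = 4799/5000 ≈ 0.959800
step 2 [2y] swap r/1=371/9428: DF=(1 − 371/9428·(0.959800))/(1+371/9428) = 4629/5000 ≈ 0.925800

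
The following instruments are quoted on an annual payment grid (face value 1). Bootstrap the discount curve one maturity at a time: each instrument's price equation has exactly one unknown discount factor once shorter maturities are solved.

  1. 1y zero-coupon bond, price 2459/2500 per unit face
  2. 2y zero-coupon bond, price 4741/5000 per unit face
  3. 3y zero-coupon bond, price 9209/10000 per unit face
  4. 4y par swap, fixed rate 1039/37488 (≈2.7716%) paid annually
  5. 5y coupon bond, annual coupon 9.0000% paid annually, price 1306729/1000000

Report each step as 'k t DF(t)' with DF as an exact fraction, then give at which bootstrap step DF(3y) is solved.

step 1 [1y] zero: DF = P = 2459/2500 ≈ 0.983600
step 2 [2y] zero: DF = P = 4741/5000 ≈ 0.948200
step 3 [3y] zero: DF = P = 9209/10000 ≈ 0.920900
step 4 [4y] swap r/1=1039/37488: DF=(1 − 1039/37488·(0.983600+0.948200+0.920900))/(1+1039/37488) = 8961/10000 ≈ 0.896100
step 5 [5y] bond c/1=9/100: DF=(1306729/1000000 − 9/100·(0.983600+0.948200+0.920900+0.896100))/(1+9/100) = 8893/10000 ≈ 0.889300

1 1 2459/2500
2 2 4741/5000
3 3 9209/10000
4 4 8961/10000
5 5 8893/10000
DF(3y) is solved at step 3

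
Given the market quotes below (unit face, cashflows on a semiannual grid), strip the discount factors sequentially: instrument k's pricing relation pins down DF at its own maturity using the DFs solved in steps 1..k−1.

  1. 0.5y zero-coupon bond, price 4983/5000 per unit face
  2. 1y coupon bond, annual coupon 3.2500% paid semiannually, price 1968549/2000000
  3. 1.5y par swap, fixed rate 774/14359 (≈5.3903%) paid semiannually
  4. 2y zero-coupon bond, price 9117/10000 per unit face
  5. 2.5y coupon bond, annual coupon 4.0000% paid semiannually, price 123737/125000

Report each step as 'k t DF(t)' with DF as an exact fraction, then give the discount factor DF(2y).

step 1 [0.5y] zero: DF = P = 4983/5000 ≈ 0.996600
step 2 [1y] bond c/2=13/800: DF=(1968549/2000000 − 13/800·(0.996600))/(1+13/800) = 4763/5000 ≈ 0.952600
step 3 [1.5y] swap r/2=387/14359: DF=(1 − 387/14359·(0.996600+0.952600))/(1+387/14359) = 4613/5000 ≈ 0.922600
step 4 [2y] zero: DF = P = 9117/10000 ≈ 0.911700
step 5 [2.5y] bond c/2=1/50: DF=(123737/125000 − 1/50·(0.996600+0.952600+0.922600+0.911700))/(1+1/50) = 8963/10000 ≈ 0.896300

1 1/2 4983/5000
2 1 4763/5000
3 3/2 4613/5000
4 2 9117/10000
5 5/2 8963/10000
DF(2y) = 9117/10000 ≈ 0.911700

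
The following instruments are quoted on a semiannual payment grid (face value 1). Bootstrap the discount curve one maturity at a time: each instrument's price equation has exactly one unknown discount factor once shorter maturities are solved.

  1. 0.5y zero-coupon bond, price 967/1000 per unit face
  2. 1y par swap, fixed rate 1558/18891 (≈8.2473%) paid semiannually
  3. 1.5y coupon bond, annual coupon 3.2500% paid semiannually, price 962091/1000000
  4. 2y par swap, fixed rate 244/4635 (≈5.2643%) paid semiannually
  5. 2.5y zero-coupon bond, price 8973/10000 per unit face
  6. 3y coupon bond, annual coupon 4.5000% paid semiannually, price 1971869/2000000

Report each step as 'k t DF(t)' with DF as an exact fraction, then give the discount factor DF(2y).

step 1 [0.5y] zero: DF = P = 967/1000 ≈ 0.967000
step 2 [1y] swap r/2=779/18891: DF=(1 − 779/18891·(0.967000))/(1+779/18891) = 9221/10000 ≈ 0.922100
step 3 [1.5y] bond c/2=13/800: DF=(962091/1000000 − 13/800·(0.967000+0.922100))/(1+13/800) = 1833/2000 ≈ 0.916500
step 4 [2y] swap r/2=122/4635: DF=(1 − 122/4635·(0.967000+0.922100+0.916500))/(1+122/4635) = 564/625 ≈ 0.902400
step 5 [2.5y] zero: DF = P = 8973/10000 ≈ 0.897300
step 6 [3y] bond c/2=9/400: DF=(1971869/2000000 − 9/400·(0.967000+0.922100+0.916500+0.902400+0.897300))/(1+9/400) = 8629/10000 ≈ 0.862900

1 1/2 967/1000
2 1 9221/10000
3 3/2 1833/2000
4 2 564/625
5 5/2 8973/10000
6 3 8629/10000
DF(2y) = 564/625 ≈ 0.902400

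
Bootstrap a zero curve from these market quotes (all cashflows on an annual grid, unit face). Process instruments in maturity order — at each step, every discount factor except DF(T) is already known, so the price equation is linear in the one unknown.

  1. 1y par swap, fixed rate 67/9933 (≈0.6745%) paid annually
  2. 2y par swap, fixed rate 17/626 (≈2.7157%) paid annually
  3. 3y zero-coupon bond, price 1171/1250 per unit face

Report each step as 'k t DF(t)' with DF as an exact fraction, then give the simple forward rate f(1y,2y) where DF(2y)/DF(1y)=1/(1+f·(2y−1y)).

step 1 [1y] swap r/1=67/9933: DF=(1 − 67/9933·(0))/(1+67/9933) = 9933/10000 ≈ 0.993300
step 2 [2y] swap r/1=17/626: DF=(1 − 17/626·(0.993300))/(1+17/626) = 9473/10000 ≈ 0.947300
step 3 [3y] zero: DF = P = 1171/1250 ≈ 0.936800

1 1 9933/10000
2 2 9473/10000
3 3 1171/1250
f(1y,2y) = ((9933/10000)/(9473/10000) − 1)/(1) = 460/9473 ≈ 4.8559%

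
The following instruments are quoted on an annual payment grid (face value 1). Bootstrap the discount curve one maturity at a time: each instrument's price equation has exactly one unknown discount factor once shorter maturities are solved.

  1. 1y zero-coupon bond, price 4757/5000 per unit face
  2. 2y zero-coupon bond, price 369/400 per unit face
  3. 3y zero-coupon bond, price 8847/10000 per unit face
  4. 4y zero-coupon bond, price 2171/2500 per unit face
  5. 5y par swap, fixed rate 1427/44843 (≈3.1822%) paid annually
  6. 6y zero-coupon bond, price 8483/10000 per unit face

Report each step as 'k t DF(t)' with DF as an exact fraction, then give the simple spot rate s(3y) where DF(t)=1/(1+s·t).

step 1 [1y] zero: DF = P = 4757/5000 ≈ 0.951400
step 2 [2y] zero: DF = P = 369/400 ≈ 0.922500
step 3 [3y] zero: DF = P = 8847/10000 ≈ 0.884700
step 4 [4y] zero: DF = P = 2171/2500 ≈ 0.868400
step 5 [5y] swap r/1=1427/44843: DF=(1 − 1427/44843·(0.951400+0.922500+0.884700+0.868400))/(1+1427/44843) = 8573/10000 ≈ 0.857300
step 6 [6y] zero: DF = P = 8483/10000 ≈ 0.848300

1 1 4757/5000
2 2 369/400
3 3 8847/10000
4 4 2171/2500
5 5 8573/10000
6 6 8483/10000
s(3y) = (1/(8847/10000) − 1)/(3) = 1153/26541 ≈ 4.3442%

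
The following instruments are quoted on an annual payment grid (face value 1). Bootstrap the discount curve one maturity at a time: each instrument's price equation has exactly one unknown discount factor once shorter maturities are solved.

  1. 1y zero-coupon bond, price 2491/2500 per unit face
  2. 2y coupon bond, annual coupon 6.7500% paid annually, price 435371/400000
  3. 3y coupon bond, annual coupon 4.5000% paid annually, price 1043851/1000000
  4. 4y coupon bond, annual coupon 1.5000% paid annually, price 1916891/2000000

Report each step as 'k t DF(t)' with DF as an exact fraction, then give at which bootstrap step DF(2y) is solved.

step 1 [1y] zero: DF = P = 2491/2500 ≈ 0.996400
step 2 [2y] bond c/1=27/400: DF=(435371/400000 − 27/400·(0.996400))/(1+27/400) = 4783/5000 ≈ 0.956600
step 3 [3y] bond c/1=9/200: DF=(1043851/1000000 − 9/200·(0.996400+0.956600))/(1+9/200) = 2287/2500 ≈ 0.914800
step 4 [4y] bond c/1=3/200: DF=(1916891/2000000 − 3/200·(0.996400+0.956600+0.914800))/(1+3/200) = 9019/10000 ≈ 0.901900

1 1 2491/2500
2 2 4783/5000
3 3 2287/2500
4 4 9019/10000
DF(2y) is solved at step 2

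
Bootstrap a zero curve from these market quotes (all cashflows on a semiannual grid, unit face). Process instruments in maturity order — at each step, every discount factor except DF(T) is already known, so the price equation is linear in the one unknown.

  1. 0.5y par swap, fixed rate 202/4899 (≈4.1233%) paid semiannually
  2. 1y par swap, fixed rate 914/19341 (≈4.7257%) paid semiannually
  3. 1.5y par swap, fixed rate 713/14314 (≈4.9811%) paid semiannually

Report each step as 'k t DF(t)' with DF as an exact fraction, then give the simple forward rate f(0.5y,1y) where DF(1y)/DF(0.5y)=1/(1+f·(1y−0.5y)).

1 1/2 4899/5000
2 1 9543/10000
3 3/2 9287/10000
f(0.5y,1y) = ((4899/5000)/(9543/10000) − 1)/(1/2) = 170/3181 ≈ 5.3442%

step 1 [0.5y] swap r/2=101/4899: DF=(1 − 101/4899·(0))/(1+101/4899) = 4899/5000 ≈ 0.979800
step 2 [1y] swap r/2=457/19341: DF=(1 − 457/19341·(0.979800))/(1+457/19341) = 9543/10000 ≈ 0.954300
step 3 [1.5y] swap r/2=713/28628: DF=(1 − 713/28628·(0.979800+0.954300))/(1+713/28628) = 9287/10000 ≈ 0.928700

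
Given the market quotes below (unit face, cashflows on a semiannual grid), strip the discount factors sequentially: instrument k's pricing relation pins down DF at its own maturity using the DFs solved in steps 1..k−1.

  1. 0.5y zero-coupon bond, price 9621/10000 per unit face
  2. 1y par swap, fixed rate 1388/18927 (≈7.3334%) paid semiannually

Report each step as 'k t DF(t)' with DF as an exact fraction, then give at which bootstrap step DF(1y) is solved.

step 1 [0.5y] zero: DF = P = 9621/10000 ≈ 0.962100
step 2 [1y] swap r/2=694/18927: DF=(1 − 694/18927·(0.962100))/(1+694/18927) = 4653/5000 ≈ 0.930600

1 1/2 9621/10000
2 1 4653/5000
DF(1y) is solved at step 2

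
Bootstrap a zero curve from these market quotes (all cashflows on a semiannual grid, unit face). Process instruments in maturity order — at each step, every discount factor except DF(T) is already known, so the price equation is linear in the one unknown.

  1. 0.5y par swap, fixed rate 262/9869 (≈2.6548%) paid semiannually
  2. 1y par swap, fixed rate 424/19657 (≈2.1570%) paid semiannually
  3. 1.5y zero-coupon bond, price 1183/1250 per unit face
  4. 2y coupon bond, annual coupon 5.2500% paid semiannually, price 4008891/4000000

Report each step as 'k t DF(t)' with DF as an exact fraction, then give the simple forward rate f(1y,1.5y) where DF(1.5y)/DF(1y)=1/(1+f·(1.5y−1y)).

step 1 [0.5y] swap r/2=131/9869: DF=(1 − 131/9869·(0))/(1+131/9869) = 9869/10000 ≈ 0.986900
step 2 [1y] swap r/2=212/19657: DF=(1 − 212/19657·(0.986900))/(1+212/19657) = 2447/2500 ≈ 0.978800
step 3 [1.5y] zero: DF = P = 1183/1250 ≈ 0.946400
step 4 [2y] bond c/2=21/800: DF=(4008891/4000000 − 21/800·(0.986900+0.978800+0.946400))/(1+21/800) = 9021/10000 ≈ 0.902100

1 1/2 9869/10000
2 1 2447/2500
3 3/2 1183/1250
4 2 9021/10000
f(1y,1.5y) = ((2447/2500)/(1183/1250) − 1)/(1/2) = 81/1183 ≈ 6.8470%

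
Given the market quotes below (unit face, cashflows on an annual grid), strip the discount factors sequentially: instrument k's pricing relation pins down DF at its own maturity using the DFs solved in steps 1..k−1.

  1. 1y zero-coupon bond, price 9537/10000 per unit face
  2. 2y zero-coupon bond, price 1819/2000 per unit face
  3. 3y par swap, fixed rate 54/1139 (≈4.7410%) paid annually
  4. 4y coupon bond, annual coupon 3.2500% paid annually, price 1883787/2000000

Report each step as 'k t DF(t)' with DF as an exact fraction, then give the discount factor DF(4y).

1 1 9537/10000
2 2 1819/2000
3 3 544/625
4 4 4131/5000
DF(4y) = 4131/5000 ≈ 0.826200

step 1 [1y] zero: DF = P = 9537/10000 ≈ 0.953700
step 2 [2y] zero: DF = P = 1819/2000 ≈ 0.909500
step 3 [3y] swap r/1=54/1139: DF=(1 − 54/1139·(0.953700+0.909500))/(1+54/1139) = 544/625 ≈ 0.870400
step 4 [4y] bond c/1=13/400: DF=(1883787/2000000 − 13/400·(0.953700+0.909500+0.870400))/(1+13/400) = 4131/5000 ≈ 0.826200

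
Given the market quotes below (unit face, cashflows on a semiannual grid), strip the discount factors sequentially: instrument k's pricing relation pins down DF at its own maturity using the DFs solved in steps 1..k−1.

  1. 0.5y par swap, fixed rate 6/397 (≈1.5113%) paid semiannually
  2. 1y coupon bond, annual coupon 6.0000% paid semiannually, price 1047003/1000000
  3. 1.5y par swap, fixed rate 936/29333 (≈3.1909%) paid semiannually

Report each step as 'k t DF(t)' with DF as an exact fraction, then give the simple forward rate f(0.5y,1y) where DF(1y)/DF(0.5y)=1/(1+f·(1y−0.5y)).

1 1/2 397/400
2 1 2469/2500
3 3/2 2383/2500
f(0.5y,1y) = ((397/400)/(2469/2500) − 1)/(1/2) = 49/4938 ≈ 0.9923%

step 1 [0.5y] swap r/2=3/397: DF=(1 − 3/397·(0))/(1+3/397) = 397/400 ≈ 0.992500
step 2 [1y] bond c/2=3/100: DF=(1047003/1000000 − 3/100·(0.992500))/(1+3/100) = 2469/2500 ≈ 0.987600
step 3 [1.5y] swap r/2=468/29333: DF=(1 − 468/29333·(0.992500+0.987600))/(1+468/29333) = 2383/2500 ≈ 0.953200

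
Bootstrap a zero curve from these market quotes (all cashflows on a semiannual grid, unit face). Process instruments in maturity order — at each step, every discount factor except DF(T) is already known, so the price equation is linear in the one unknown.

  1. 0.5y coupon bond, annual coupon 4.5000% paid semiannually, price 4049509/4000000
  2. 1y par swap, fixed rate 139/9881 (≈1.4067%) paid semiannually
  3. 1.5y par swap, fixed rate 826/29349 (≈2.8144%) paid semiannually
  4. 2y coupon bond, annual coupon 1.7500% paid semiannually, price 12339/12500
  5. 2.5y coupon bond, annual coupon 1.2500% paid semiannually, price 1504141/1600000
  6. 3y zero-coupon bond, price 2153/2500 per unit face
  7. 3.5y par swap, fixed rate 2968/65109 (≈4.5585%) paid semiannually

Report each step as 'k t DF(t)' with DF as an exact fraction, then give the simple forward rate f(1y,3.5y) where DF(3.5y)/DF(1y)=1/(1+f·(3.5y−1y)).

step 1 [0.5y] bond c/2=9/400: DF=(4049509/4000000 − 9/400·(0))/(1+9/400) = 9901/10000 ≈ 0.990100
step 2 [1y] swap r/2=139/19762: DF=(1 − 139/19762·(0.990100))/(1+139/19762) = 9861/10000 ≈ 0.986100
step 3 [1.5y] swap r/2=413/29349: DF=(1 − 413/29349·(0.990100+0.986100))/(1+413/29349) = 9587/10000 ≈ 0.958700
step 4 [2y] bond c/2=7/800: DF=(12339/12500 − 7/800·(0.990100+0.986100+0.958700))/(1+7/800) = 9531/10000 ≈ 0.953100
step 5 [2.5y] bond c/2=1/160: DF=(1504141/1600000 − 1/160·(0.990100+0.986100+0.958700+0.953100))/(1+1/160) = 9101/10000 ≈ 0.910100
step 6 [3y] zero: DF = P = 2153/2500 ≈ 0.861200
step 7 [3.5y] swap r/2=1484/65109: DF=(1 − 1484/65109·(0.990100+0.986100+0.958700+0.953100+0.910100+0.861200))/(1+1484/65109) = 2129/2500 ≈ 0.851600

1 1/2 9901/10000
2 1 9861/10000
3 3/2 9587/10000
4 2 9531/10000
5 5/2 9101/10000
6 3 2153/2500
7 7/2 2129/2500
f(1y,3.5y) = ((9861/10000)/(2129/2500) − 1)/(5/2) = 269/4258 ≈ 6.3175%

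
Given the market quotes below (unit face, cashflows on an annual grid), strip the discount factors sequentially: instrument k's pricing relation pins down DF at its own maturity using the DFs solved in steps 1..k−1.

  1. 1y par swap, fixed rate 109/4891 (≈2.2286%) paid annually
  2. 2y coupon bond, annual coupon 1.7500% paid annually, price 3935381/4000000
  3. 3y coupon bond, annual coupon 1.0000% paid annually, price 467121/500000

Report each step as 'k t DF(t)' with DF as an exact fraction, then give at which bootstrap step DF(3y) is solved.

step 1 [1y] swap r/1=109/4891: DF=(1 − 109/4891·(0))/(1+109/4891) = 4891/5000 ≈ 0.978200
step 2 [2y] bond c/1=7/400: DF=(3935381/4000000 − 7/400·(0.978200))/(1+7/400) = 9501/10000 ≈ 0.950100
step 3 [3y] bond c/1=1/100: DF=(467121/500000 − 1/100·(0.978200+0.950100))/(1+1/100) = 9059/10000 ≈ 0.905900

1 1 4891/5000
2 2 9501/10000
3 3 9059/10000
DF(3y) is solved at step 3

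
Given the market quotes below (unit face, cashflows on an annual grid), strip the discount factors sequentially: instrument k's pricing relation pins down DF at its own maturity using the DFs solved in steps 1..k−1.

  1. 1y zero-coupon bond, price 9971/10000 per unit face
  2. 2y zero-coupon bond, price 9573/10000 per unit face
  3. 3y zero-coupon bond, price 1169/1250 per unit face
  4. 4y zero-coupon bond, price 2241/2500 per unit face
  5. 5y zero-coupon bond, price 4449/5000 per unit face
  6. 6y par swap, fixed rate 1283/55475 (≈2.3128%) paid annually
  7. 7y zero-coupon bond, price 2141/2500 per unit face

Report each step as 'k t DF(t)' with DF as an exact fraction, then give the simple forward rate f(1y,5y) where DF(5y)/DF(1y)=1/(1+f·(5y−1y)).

1 1 9971/10000
2 2 9573/10000
3 3 1169/1250
4 4 2241/2500
5 5 4449/5000
6 6 8717/10000
7 7 2141/2500
f(1y,5y) = ((9971/10000)/(4449/5000) − 1)/(4) = 1073/35592 ≈ 3.0147%

step 1 [1y] zero: DF = P = 9971/10000 ≈ 0.997100
step 2 [2y] zero: DF = P = 9573/10000 ≈ 0.957300
step 3 [3y] zero: DF = P = 1169/1250 ≈ 0.935200
step 4 [4y] zero: DF = P = 2241/2500 ≈ 0.896400
step 5 [5y] zero: DF = P = 4449/5000 ≈ 0.889800
step 6 [6y] swap r/1=1283/55475: DF=(1 − 1283/55475·(0.997100+0.957300+0.935200+0.896400+0.889800))/(1+1283/55475) = 8717/10000 ≈ 0.871700
step 7 [7y] zero: DF = P = 2141/2500 ≈ 0.856400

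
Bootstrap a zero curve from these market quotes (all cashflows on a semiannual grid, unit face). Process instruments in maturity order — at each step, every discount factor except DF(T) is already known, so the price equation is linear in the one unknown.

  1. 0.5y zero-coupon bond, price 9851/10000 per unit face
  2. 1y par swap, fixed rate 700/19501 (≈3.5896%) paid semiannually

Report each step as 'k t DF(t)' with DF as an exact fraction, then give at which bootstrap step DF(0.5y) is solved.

step 1 [0.5y] zero: DF = P = 9851/10000 ≈ 0.985100
step 2 [1y] swap r/2=350/19501: DF=(1 − 350/19501·(0.985100))/(1+350/19501) = 193/200 ≈ 0.965000

1 1/2 9851/10000
2 1 193/200
DF(0.5y) is solved at step 1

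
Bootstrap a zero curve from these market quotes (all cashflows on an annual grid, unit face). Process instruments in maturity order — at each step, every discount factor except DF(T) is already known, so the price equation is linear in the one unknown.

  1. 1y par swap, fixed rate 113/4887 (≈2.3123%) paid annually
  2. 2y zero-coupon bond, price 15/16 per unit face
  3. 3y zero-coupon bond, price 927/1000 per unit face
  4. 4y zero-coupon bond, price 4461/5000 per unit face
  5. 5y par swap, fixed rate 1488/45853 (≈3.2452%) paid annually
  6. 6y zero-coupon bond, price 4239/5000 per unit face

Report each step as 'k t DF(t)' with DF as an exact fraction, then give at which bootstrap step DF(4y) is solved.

step 1 [1y] swap r/1=113/4887: DF=(1 − 113/4887·(0))/(1+113/4887) = 4887/5000 ≈ 0.977400
step 2 [2y] zero: DF = P = 15/16 ≈ 0.937500
step 3 [3y] zero: DF = P = 927/1000 ≈ 0.927000
step 4 [4y] zero: DF = P = 4461/5000 ≈ 0.892200
step 5 [5y] swap r/1=1488/45853: DF=(1 − 1488/45853·(0.977400+0.937500+0.927000+0.892200))/(1+1488/45853) = 532/625 ≈ 0.851200
step 6 [6y] zero: DF = P = 4239/5000 ≈ 0.847800

1 1 4887/5000
2 2 15/16
3 3 927/1000
4 4 4461/5000
5 5 532/625
6 6 4239/5000
DF(4y) is solved at step 4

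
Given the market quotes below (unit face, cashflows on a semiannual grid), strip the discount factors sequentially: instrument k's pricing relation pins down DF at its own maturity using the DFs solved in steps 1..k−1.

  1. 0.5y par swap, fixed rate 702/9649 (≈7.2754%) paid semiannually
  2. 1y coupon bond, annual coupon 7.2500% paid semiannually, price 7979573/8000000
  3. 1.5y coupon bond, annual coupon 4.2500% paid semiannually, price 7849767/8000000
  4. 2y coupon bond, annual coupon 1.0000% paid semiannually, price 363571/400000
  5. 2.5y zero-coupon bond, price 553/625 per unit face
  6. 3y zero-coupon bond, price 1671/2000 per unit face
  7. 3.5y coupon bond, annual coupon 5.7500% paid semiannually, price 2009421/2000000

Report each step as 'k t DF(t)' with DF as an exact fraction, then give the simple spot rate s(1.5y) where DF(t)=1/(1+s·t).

step 1 [0.5y] swap r/2=351/9649: DF=(1 − 351/9649·(0))/(1+351/9649) = 9649/10000 ≈ 0.964900
step 2 [1y] bond c/2=29/800: DF=(7979573/8000000 − 29/800·(0.964900))/(1+29/800) = 1161/1250 ≈ 0.928800
step 3 [1.5y] bond c/2=17/800: DF=(7849767/8000000 − 17/800·(0.964900+0.928800))/(1+17/800) = 4607/5000 ≈ 0.921400
step 4 [2y] bond c/2=1/200: DF=(363571/400000 − 1/200·(0.964900+0.928800+0.921400))/(1+1/200) = 1113/1250 ≈ 0.890400
step 5 [2.5y] zero: DF = P = 553/625 ≈ 0.884800
step 6 [3y] zero: DF = P = 1671/2000 ≈ 0.835500
step 7 [3.5y] bond c/2=23/800: DF=(2009421/2000000 − 23/800·(0.964900+0.928800+0.921400+0.890400+0.884800+0.835500))/(1+23/800) = 33/40 ≈ 0.825000

1 1/2 9649/10000
2 1 1161/1250
3 3/2 4607/5000
4 2 1113/1250
5 5/2 553/625
6 3 1671/2000
7 7/2 33/40
s(1.5y) = (1/(4607/5000) − 1)/(3/2) = 262/4607 ≈ 5.6870%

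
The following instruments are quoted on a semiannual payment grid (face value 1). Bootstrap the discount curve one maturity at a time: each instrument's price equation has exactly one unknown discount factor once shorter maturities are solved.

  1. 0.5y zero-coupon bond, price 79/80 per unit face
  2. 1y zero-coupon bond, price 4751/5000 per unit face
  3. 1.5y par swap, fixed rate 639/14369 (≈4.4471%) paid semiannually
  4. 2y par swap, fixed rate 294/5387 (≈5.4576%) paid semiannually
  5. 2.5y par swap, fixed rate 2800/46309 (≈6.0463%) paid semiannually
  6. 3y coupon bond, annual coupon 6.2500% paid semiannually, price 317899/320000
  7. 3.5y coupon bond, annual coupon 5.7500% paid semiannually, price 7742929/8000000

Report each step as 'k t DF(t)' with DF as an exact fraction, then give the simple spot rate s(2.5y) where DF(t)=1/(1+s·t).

step 1 [0.5y] zero: DF = P = 79/80 ≈ 0.987500
step 2 [1y] zero: DF = P = 4751/5000 ≈ 0.950200
step 3 [1.5y] swap r/2=639/28738: DF=(1 − 639/28738·(0.987500+0.950200))/(1+639/28738) = 9361/10000 ≈ 0.936100
step 4 [2y] swap r/2=147/5387: DF=(1 − 147/5387·(0.987500+0.950200+0.936100))/(1+147/5387) = 8971/10000 ≈ 0.897100
step 5 [2.5y] swap r/2=1400/46309: DF=(1 − 1400/46309·(0.987500+0.950200+0.936100+0.897100))/(1+1400/46309) = 43/50 ≈ 0.860000
step 6 [3y] bond c/2=1/32: DF=(317899/320000 − 1/32·(0.987500+0.950200+0.936100+0.897100+0.860000))/(1+1/32) = 823/1000 ≈ 0.823000
step 7 [3.5y] bond c/2=23/800: DF=(7742929/8000000 − 23/800·(0.987500+0.950200+0.936100+0.897100+0.860000+0.823000))/(1+23/800) = 1971/2500 ≈ 0.788400

1 1/2 79/80
2 1 4751/5000
3 3/2 9361/10000
4 2 8971/10000
5 5/2 43/50
6 3 823/1000
7 7/2 1971/2500
s(2.5y) = (1/(43/50) − 1)/(5/2) = 14/215 ≈ 6.5116%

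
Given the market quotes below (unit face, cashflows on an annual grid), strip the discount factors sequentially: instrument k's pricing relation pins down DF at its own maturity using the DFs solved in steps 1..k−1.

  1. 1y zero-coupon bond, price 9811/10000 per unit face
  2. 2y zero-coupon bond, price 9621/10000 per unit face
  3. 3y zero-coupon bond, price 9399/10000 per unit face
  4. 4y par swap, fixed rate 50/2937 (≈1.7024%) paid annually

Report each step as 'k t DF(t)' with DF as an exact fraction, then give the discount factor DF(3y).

1 1 9811/10000
2 2 9621/10000
3 3 9399/10000
4 4 187/200
DF(3y) = 9399/10000 ≈ 0.939900

step 1 [1y] zero: DF = P = 9811/10000 ≈ 0.981100
step 2 [2y] zero: DF = P = 9621/10000 ≈ 0.962100
step 3 [3y] zero: DF = P = 9399/10000 ≈ 0.939900
step 4 [4y] swap r/1=50/2937: DF=(1 − 50/2937·(0.981100+0.962100+0.939900))/(1+50/2937) = 187/200 ≈ 0.935000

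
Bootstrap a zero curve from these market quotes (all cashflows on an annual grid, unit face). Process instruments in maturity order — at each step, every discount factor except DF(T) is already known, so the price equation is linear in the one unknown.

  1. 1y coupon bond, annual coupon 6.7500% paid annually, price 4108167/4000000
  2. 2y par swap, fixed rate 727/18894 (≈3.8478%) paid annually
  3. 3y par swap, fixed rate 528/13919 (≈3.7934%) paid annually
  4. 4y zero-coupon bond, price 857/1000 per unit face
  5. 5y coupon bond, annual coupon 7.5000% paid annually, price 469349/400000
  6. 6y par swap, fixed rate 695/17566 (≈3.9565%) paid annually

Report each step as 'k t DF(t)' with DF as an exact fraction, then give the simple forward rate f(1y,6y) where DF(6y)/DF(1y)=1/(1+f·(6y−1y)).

1 1 9621/10000
2 2 9273/10000
3 3 559/625
4 4 857/1000
5 5 67/80
6 6 1583/2000
f(1y,6y) = ((9621/10000)/(1583/2000) − 1)/(5) = 1706/39575 ≈ 4.3108%

step 1 [1y] bond c/1=27/400: DF=(4108167/4000000 − 27/400·(0))/(1+27/400) = 9621/10000 ≈ 0.962100
step 2 [2y] swap r/1=727/18894: DF=(1 − 727/18894·(0.962100))/(1+727/18894) = 9273/10000 ≈ 0.927300
step 3 [3y] swap r/1=528/13919: DF=(1 − 528/13919·(0.962100+0.927300))/(1+528/13919) = 559/625 ≈ 0.894400
step 4 [4y] zero: DF = P = 857/1000 ≈ 0.857000
step 5 [5y] bond c/1=3/40: DF=(469349/400000 − 3/40·(0.962100+0.927300+0.894400+0.857000))/(1+3/40) = 67/80 ≈ 0.837500
step 6 [6y] swap r/1=695/17566: DF=(1 − 695/17566·(0.962100+0.927300+0.894400+0.857000+0.837500))/(1+695/17566) = 1583/2000 ≈ 0.791500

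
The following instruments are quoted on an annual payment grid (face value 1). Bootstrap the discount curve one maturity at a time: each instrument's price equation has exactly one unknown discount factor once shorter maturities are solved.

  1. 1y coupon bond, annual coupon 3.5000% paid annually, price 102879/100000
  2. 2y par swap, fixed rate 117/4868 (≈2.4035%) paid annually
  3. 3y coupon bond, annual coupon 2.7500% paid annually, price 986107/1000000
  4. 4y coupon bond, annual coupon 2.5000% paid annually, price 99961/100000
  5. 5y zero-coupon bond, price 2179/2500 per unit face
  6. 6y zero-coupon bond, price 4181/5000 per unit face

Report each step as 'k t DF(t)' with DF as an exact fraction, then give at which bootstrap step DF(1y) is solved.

1 1 497/500
2 2 2383/2500
3 3 2269/2500
4 4 566/625
5 5 2179/2500
6 6 4181/5000
DF(1y) is solved at step 1

step 1 [1y] bond c/1=7/200: DF=(102879/100000 − 7/200·(0))/(1+7/200) = 497/500 ≈ 0.994000
step 2 [2y] swap r/1=117/4868: DF=(1 − 117/4868·(0.994000))/(1+117/4868) = 2383/2500 ≈ 0.953200
step 3 [3y] bond c/1=11/400: DF=(986107/1000000 − 11/400·(0.994000+0.953200))/(1+11/400) = 2269/2500 ≈ 0.907600
step 4 [4y] bond c/1=1/40: DF=(99961/100000 − 1/40·(0.994000+0.953200+0.907600))/(1+1/40) = 566/625 ≈ 0.905600
step 5 [5y] zero: DF = P = 2179/2500 ≈ 0.871600
step 6 [6y] zero: DF = P = 4181/5000 ≈ 0.836200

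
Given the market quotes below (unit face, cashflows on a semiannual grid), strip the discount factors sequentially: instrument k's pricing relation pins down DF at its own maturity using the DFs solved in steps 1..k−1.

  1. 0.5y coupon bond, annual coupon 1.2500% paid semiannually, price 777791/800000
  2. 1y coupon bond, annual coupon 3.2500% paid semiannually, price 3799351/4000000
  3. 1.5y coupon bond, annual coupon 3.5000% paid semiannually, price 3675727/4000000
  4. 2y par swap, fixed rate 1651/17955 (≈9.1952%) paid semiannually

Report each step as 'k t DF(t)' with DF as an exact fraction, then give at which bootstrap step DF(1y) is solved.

step 1 [0.5y] bond c/2=1/160: DF=(777791/800000 − 1/160·(0))/(1+1/160) = 4831/5000 ≈ 0.966200
step 2 [1y] bond c/2=13/800: DF=(3799351/4000000 − 13/800·(0.966200))/(1+13/800) = 1149/1250 ≈ 0.919200
step 3 [1.5y] bond c/2=7/400: DF=(3675727/4000000 − 7/400·(0.966200+0.919200))/(1+7/400) = 8707/10000 ≈ 0.870700
step 4 [2y] swap r/2=1651/35910: DF=(1 − 1651/35910·(0.966200+0.919200+0.870700))/(1+1651/35910) = 8349/10000 ≈ 0.834900

1 1/2 4831/5000
2 1 1149/1250
3 3/2 8707/10000
4 2 8349/10000
DF(1y) is solved at step 2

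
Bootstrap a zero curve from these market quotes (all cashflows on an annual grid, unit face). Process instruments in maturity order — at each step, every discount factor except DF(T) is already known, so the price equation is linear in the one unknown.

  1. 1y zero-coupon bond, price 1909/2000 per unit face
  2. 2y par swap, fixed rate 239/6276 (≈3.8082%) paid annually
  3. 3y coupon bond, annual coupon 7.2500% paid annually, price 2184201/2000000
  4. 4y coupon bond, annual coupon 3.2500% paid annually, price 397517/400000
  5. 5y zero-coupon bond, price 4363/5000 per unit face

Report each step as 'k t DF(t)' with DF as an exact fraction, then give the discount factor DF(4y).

1 1 1909/2000
2 2 9283/10000
3 3 891/1000
4 4 547/625
5 5 4363/5000
DF(4y) = 547/625 ≈ 0.875200

step 1 [1y] zero: DF = P = 1909/2000 ≈ 0.954500
step 2 [2y] swap r/1=239/6276: DF=(1 − 239/6276·(0.954500))/(1+239/6276) = 9283/10000 ≈ 0.928300
step 3 [3y] bond c/1=29/400: DF=(2184201/2000000 − 29/400·(0.954500+0.928300))/(1+29/400) = 891/1000 ≈ 0.891000
step 4 [4y] bond c/1=13/400: DF=(397517/400000 − 13/400·(0.954500+0.928300+0.891000))/(1+13/400) = 547/625 ≈ 0.875200
step 5 [5y] zero: DF = P = 4363/5000 ≈ 0.872600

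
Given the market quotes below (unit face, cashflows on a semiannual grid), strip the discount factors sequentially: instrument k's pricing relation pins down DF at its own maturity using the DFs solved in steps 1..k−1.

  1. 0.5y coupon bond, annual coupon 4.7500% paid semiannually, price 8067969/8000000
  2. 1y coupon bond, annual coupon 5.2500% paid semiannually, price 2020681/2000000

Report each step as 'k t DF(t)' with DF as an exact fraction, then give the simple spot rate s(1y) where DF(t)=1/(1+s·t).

step 1 [0.5y] bond c/2=19/800: DF=(8067969/8000000 − 19/800·(0))/(1+19/800) = 9851/10000 ≈ 0.985100
step 2 [1y] bond c/2=21/800: DF=(2020681/2000000 − 21/800·(0.985100))/(1+21/800) = 9593/10000 ≈ 0.959300

1 1/2 9851/10000
2 1 9593/10000
s(1y) = (1/(9593/10000) − 1)/(1) = 407/9593 ≈ 4.2427%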